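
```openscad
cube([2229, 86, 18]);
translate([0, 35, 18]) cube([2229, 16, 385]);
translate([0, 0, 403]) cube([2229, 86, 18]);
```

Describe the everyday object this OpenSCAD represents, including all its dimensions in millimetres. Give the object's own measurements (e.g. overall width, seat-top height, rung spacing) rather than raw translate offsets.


An I-beam lying along x, 2229 mm long. Overall section height 421 mm. Two flanges 86 mm wide (y) and 18 mm thick, one on the floor and one at the top; a web 16 mm thick runs between them, centred on the flange width.


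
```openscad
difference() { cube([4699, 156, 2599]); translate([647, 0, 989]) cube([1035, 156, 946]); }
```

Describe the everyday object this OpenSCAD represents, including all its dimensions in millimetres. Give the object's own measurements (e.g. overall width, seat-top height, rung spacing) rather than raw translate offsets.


A wall 4699 mm long (x), 156 mm thick (y), 2599 mm tall, with a rectangular window opening cut through it. The opening is 1035 mm wide and 946 mm tall; its sill is at z = 989 mm and its near (−x) edge is 647 mm from the wall's −x end. The opening passes through the full wall thickness.


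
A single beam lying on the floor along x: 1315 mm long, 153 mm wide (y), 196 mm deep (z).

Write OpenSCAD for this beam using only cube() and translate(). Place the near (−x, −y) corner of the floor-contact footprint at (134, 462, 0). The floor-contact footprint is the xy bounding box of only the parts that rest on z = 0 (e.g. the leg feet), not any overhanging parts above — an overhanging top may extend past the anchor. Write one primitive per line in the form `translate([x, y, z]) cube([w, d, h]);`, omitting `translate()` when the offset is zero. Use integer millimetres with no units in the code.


translate([134, 462, 0]) cube([1315, 153, 196]);


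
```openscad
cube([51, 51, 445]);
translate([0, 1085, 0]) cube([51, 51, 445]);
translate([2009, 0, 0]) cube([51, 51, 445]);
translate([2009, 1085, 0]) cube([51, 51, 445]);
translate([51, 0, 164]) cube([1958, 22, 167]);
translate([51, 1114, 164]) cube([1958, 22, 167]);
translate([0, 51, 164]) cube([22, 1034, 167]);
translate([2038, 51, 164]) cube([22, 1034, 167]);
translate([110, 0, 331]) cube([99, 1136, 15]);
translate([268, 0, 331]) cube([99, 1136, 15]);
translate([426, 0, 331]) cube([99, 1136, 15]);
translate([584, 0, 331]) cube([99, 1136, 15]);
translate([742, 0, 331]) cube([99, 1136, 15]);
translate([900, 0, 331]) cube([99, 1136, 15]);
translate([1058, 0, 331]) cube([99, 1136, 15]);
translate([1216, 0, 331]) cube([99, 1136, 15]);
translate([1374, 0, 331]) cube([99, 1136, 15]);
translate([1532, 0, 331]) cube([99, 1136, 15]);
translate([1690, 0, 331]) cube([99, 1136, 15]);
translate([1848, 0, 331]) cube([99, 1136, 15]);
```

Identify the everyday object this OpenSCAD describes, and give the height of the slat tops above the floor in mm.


A bed frame. The slat-top height is 346 mm.

Four posts, four rails, and a row of slats — a bed frame. Slats sit on the rails at z = 164 + 167 = 331; with slat thickness 15, the top is 346 mm.


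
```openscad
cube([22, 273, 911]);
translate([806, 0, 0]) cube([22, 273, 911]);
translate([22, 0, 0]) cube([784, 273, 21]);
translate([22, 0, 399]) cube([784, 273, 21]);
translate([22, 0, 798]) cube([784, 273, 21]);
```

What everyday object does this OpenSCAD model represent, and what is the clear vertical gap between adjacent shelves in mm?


A bookshelf. The clear shelf gap is 378 mm.

Two tall side panels with 3 horizontal boards between them — a bookshelf. The first two shelf undersides are at z = 0 and z = 399; with shelf thickness 21, the clear gap is 399 − 0 − 21 = 378 mm.


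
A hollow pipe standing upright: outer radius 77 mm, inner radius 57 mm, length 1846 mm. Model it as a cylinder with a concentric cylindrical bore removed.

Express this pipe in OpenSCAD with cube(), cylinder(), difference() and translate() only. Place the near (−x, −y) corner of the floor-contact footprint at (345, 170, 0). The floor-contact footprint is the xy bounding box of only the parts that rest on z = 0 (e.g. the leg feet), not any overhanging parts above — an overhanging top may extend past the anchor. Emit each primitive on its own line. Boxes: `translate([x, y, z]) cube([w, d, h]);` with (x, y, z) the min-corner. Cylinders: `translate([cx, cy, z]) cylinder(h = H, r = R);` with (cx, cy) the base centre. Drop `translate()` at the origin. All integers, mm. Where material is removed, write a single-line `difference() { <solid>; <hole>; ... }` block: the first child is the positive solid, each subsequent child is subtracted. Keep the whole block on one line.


difference() { translate([422, 247, 0]) cylinder(h = 1846, r = 77); translate([422, 247, 0]) cylinder(h = 1846, r = 57); }


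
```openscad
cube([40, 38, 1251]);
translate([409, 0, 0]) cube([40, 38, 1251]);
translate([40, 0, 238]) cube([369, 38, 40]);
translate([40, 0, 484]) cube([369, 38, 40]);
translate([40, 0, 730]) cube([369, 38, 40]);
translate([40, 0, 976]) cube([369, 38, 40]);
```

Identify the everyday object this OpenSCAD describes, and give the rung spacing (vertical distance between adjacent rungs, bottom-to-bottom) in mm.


A ladder. The rung spacing is 246 mm.

Two tall 40×38 posts with 4 short bars between them — a ladder. Adjacent rungs sit at z = 238 and z = 484, so the spacing is 484 − 238 = 246 mm.


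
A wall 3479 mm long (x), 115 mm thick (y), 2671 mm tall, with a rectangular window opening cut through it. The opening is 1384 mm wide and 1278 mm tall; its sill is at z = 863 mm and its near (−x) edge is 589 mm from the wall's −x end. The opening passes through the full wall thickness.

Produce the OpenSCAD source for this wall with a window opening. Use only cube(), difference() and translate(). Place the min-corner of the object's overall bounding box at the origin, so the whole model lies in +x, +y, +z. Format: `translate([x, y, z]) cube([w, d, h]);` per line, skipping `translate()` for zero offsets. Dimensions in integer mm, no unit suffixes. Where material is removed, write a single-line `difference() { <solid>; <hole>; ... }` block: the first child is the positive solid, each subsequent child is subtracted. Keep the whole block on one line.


difference() { cube([3479, 115, 2671]); translate([589, 0, 863]) cube([1384, 115, 1278]); }


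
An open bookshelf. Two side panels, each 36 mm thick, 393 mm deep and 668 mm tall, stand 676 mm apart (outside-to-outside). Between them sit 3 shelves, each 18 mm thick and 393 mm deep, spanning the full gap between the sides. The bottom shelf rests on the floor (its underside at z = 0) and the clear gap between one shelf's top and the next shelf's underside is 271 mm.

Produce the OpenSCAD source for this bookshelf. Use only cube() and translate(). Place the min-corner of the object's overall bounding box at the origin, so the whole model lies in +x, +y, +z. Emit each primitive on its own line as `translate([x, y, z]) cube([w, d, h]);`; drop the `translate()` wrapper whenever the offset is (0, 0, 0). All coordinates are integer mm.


cube([36, 393, 668]);
translate([640, 0, 0]) cube([36, 393, 668]);
translate([36, 0, 0]) cube([604, 393, 18]);
translate([36, 0, 289]) cube([604, 393, 18]);
translate([36, 0, 578]) cube([604, 393, 18]);


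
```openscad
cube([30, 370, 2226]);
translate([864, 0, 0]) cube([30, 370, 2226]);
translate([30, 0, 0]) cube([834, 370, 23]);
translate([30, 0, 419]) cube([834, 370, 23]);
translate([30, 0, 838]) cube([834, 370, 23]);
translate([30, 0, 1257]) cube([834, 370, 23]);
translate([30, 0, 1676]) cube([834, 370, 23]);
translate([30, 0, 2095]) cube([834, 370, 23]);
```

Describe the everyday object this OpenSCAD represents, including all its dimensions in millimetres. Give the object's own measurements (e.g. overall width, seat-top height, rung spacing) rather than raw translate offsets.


An open bookshelf. Two side panels, each 30 mm thick, 370 mm deep and 2226 mm tall, stand 894 mm apart (outside-to-outside). Between them sit 6 shelves, each 23 mm thick and 370 mm deep, spanning the full gap between the sides. The bottom shelf rests on the floor (its underside at z = 0) and the clear gap between one shelf's top and the next shelf's underside is 396 mm.


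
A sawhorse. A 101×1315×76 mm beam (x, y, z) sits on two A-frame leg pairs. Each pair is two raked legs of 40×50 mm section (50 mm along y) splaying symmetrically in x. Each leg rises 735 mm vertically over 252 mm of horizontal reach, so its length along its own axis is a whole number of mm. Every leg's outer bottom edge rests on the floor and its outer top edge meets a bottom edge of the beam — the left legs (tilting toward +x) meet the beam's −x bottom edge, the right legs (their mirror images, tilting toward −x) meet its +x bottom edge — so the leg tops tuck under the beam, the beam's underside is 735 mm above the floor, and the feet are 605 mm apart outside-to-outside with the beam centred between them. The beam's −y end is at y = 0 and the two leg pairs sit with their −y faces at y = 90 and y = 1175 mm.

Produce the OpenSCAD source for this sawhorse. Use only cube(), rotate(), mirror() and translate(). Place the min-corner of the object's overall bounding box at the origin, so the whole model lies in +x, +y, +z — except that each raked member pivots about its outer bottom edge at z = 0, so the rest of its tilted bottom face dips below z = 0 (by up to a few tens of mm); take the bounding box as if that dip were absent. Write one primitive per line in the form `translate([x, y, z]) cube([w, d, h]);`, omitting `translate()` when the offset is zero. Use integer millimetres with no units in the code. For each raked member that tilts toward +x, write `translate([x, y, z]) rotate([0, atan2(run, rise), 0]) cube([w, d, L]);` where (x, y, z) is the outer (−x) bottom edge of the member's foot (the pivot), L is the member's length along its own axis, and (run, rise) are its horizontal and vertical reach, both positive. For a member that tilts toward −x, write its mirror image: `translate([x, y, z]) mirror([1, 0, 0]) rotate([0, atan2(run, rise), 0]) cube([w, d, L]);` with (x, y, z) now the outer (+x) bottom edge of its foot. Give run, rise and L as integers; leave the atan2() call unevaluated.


translate([252, 0, 735]) cube([101, 1315, 76]);
translate([0, 90, 0]) rotate([0, atan2(252, 735), 0]) cube([40, 50, 777]);
translate([605, 90, 0]) mirror([1, 0, 0]) rotate([0, atan2(252, 735), 0]) cube([40, 50, 777]);
translate([0, 1175, 0]) rotate([0, atan2(252, 735), 0]) cube([40, 50, 777]);
translate([605, 1175, 0]) mirror([1, 0, 0]) rotate([0, atan2(252, 735), 0]) cube([40, 50, 777]);


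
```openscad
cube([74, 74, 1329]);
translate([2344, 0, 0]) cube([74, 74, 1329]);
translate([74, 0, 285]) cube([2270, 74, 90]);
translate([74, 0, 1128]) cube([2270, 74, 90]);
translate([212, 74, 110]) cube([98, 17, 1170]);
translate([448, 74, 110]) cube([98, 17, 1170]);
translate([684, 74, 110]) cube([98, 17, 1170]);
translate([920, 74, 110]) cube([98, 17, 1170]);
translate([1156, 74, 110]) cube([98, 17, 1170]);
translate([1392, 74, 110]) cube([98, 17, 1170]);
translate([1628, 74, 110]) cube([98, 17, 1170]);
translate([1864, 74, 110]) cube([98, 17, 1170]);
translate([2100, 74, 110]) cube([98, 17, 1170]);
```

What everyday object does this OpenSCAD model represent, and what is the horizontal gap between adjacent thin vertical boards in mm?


A fence section. The picket gap is 138 mm.

Two posts, two rails, 9 pickets — a fence section. Span 2270 mm holds 9 pickets of 98 mm with 10 equal gaps: ⌊(2270 − 9·98) / 10⌋ = 138 mm.


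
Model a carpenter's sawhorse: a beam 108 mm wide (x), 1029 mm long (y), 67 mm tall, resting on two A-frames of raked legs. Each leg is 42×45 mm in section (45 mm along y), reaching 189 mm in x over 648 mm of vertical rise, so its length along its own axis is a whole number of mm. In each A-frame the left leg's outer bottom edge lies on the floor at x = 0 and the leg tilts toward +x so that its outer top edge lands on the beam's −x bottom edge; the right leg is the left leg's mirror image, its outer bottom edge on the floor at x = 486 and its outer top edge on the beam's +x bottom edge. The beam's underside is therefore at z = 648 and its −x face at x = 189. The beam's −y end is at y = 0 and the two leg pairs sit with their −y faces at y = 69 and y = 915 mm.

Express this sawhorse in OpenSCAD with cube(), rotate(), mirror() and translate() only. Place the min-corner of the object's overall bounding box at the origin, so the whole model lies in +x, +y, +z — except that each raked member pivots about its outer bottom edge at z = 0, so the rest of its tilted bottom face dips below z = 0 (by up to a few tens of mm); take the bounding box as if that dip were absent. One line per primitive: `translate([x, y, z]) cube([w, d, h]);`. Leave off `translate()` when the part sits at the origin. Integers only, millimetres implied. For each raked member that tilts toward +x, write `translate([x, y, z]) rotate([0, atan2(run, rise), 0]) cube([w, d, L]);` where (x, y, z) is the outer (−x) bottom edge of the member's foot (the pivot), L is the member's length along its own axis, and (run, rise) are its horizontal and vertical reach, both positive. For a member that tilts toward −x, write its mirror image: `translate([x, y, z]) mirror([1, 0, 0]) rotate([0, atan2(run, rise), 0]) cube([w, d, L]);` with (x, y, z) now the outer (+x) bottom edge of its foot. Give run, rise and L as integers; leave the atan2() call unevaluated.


// leg length = √(189² + 648²) = 675
// right-leg outer foot x = 2·189 + 108 = 486
// beam min-corner = (189, 0, 648)
translate([189, 0, 648]) cube([108, 1029, 67]);
translate([0, 69, 0]) rotate([0, atan2(189, 648), 0]) cube([42, 45, 675]);
translate([486, 69, 0]) mirror([1, 0, 0]) rotate([0, atan2(189, 648), 0]) cube([42, 45, 675]);
translate([0, 915, 0]) rotate([0, atan2(189, 648), 0]) cube([42, 45, 675]);
translate([486, 915, 0]) mirror([1, 0, 0]) rotate([0, atan2(189, 648), 0]) cube([42, 45, 675]);


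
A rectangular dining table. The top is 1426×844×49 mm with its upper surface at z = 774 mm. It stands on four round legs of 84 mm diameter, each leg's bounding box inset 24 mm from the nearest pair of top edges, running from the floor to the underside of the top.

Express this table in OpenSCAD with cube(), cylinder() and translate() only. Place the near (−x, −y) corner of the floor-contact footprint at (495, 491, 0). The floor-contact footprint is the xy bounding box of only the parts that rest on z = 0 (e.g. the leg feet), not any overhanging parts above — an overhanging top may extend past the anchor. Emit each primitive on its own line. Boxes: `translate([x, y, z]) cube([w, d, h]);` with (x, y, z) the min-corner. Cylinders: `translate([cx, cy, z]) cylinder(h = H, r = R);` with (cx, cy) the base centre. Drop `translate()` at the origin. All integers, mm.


translate([471, 467, 725]) cube([1426, 844, 49]);
translate([537, 533, 0]) cylinder(h = 725, r = 42);
translate([1831, 533, 0]) cylinder(h = 725, r = 42);
translate([537, 1245, 0]) cylinder(h = 725, r = 42);
translate([1831, 1245, 0]) cylinder(h = 725, r = 42);


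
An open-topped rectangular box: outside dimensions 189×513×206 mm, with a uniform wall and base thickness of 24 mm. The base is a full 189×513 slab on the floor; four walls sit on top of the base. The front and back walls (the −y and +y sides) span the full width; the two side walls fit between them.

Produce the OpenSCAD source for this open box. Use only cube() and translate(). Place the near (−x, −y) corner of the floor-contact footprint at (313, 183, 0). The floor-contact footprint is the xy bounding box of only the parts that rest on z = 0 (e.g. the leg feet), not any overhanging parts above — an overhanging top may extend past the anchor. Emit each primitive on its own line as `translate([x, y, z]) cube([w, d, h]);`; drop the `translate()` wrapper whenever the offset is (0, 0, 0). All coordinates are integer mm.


translate([313, 183, 0]) cube([189, 513, 24]);
translate([313, 183, 24]) cube([189, 24, 182]);
translate([313, 672, 24]) cube([189, 24, 182]);
translate([313, 207, 24]) cube([24, 465, 182]);
translate([478, 207, 24]) cube([24, 465, 182]);


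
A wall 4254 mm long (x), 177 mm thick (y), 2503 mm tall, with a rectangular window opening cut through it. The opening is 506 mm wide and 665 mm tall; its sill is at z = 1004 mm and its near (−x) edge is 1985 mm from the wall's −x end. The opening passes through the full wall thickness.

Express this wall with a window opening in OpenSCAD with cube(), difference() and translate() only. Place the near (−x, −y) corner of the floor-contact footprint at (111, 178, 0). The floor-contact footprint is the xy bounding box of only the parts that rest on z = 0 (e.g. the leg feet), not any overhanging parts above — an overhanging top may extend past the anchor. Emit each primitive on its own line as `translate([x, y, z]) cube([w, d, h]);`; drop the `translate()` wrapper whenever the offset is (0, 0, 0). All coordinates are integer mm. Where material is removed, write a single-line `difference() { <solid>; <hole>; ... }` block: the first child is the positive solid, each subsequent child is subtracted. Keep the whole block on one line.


difference() { translate([111, 178, 0]) cube([4254, 177, 2503]); translate([2096, 178, 1004]) cube([506, 177, 665]); }


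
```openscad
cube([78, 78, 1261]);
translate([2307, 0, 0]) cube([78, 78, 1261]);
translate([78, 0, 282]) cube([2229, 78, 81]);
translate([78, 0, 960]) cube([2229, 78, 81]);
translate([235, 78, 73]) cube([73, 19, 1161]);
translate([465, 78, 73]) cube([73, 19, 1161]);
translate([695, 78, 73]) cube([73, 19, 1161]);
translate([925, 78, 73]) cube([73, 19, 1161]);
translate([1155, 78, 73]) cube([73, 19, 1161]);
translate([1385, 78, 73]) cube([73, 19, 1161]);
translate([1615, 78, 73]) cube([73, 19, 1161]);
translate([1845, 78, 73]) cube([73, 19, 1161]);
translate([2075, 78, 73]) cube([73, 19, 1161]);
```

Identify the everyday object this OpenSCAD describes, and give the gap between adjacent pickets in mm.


A fence section. The picket gap is 157 mm.

Two posts, two rails, 9 pickets — a fence section. Span 2229 mm holds 9 pickets of 73 mm with 10 equal gaps: ⌊(2229 − 9·73) / 10⌋ = 157 mm.


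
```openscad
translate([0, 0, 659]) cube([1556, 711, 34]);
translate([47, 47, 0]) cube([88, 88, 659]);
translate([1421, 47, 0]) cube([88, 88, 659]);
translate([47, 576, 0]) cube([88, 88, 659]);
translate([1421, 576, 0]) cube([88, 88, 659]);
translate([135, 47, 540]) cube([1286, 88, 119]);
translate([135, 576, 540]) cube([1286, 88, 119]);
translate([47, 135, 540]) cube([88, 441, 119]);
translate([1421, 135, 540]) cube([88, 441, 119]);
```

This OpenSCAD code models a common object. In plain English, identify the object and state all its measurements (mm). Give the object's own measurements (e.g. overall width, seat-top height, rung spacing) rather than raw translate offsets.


A rectangular dining table. The top is 1556×711×34 mm with its upper surface at z = 693 mm. It stands on four 88×88 mm square legs, each inset 47 mm from the nearest pair of top edges, running from the floor to the underside of the top. Four apron rails, 88 mm thick and 119 mm tall, run between adjacent legs with their top edges flush with the underside of the top and their outer faces flush with the legs' outer faces.


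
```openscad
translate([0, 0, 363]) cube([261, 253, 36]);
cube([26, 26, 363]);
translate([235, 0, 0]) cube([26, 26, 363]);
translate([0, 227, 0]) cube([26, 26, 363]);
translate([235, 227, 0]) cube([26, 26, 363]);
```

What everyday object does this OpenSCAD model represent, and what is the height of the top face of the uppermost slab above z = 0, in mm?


A stool. The seat height is 399 mm.

A 261×253×36 slab at z = 363 on four corner posts — a stool. The seat top is 363 + 36 = 399 mm.


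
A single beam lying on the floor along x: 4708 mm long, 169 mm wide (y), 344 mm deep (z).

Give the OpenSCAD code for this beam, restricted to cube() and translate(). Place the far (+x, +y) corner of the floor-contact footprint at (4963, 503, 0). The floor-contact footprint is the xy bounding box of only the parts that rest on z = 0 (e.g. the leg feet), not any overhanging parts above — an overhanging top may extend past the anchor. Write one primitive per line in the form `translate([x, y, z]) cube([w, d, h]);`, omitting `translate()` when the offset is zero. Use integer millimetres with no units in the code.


translate([255, 334, 0]) cube([4708, 169, 344]);


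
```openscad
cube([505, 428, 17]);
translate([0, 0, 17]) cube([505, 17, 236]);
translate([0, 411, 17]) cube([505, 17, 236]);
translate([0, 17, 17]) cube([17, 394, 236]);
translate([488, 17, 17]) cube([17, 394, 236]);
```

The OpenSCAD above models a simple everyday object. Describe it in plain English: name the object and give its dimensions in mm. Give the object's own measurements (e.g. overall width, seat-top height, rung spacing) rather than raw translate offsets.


An open-topped rectangular box: outside dimensions 505×428×253 mm, with a uniform wall and base thickness of 17 mm. The base is a full 505×428 slab on the floor; four walls sit on top of the base. The front and back walls (the −y and +y sides) span the full width; the two side walls fit between them.


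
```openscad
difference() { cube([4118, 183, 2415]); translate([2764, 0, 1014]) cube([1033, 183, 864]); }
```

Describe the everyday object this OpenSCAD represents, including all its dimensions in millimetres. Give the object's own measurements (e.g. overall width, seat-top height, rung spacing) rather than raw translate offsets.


A wall 4118 mm long (x), 183 mm thick (y), 2415 mm tall, with a rectangular window opening cut through it. The opening is 1033 mm wide and 864 mm tall; its sill is at z = 1014 mm and its near (−x) edge is 2764 mm from the wall's −x end. The opening passes through the full wall thickness.


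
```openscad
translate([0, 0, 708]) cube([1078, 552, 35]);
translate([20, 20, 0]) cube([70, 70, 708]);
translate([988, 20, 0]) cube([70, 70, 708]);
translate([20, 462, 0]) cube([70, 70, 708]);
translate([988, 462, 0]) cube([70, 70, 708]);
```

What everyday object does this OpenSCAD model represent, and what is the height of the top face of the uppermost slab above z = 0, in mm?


A table. The table height is 743 mm.

A 1078×552×35 slab sits at z = 708 on four 70 mm square posts — a table. The top surface is at 708 + 35 = 743 mm.


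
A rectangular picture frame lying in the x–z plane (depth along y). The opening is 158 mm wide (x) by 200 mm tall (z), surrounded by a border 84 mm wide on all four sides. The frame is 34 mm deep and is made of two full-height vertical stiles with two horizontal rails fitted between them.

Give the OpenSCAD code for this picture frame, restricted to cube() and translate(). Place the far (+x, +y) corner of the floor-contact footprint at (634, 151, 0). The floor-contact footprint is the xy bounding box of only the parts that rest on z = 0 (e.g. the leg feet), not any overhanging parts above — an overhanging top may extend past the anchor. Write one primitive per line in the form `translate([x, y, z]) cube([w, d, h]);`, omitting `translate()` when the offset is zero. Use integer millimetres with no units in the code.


translate([308, 117, 0]) cube([84, 34, 368]);
translate([550, 117, 0]) cube([84, 34, 368]);
translate([392, 117, 0]) cube([158, 34, 84]);
translate([392, 117, 284]) cube([158, 34, 84]);


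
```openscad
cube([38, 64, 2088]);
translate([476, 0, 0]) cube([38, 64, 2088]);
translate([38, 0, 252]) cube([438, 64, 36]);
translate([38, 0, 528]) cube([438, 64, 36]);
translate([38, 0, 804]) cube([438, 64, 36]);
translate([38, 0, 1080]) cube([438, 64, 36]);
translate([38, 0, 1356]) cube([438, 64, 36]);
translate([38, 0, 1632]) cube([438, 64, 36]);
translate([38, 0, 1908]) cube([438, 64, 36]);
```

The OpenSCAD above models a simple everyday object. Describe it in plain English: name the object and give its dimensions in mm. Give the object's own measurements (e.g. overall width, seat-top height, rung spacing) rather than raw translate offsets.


A straight ladder. Two 38×64 mm vertical rails, 2088 mm tall, stand 514 mm apart (outside-to-outside) with their front faces coplanar on the −y side. 7 rungs, each 64 mm deep and 36 mm tall, span between the inner faces of the rails, front faces flush with the rails. The lowest rung's underside is at z = 252 mm and rungs are spaced 276 mm apart (underside to underside).


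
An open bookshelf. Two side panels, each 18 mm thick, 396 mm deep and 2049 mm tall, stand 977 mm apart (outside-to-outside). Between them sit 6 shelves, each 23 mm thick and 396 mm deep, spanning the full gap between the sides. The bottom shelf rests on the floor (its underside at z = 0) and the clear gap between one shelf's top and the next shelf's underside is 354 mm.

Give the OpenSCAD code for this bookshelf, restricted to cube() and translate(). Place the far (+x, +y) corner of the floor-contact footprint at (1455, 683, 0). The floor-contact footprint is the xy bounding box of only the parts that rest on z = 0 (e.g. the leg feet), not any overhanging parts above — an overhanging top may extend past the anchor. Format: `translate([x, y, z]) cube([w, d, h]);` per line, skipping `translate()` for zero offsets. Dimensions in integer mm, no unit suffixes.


translate([478, 287, 0]) cube([18, 396, 2049]);
translate([1437, 287, 0]) cube([18, 396, 2049]);
translate([496, 287, 0]) cube([941, 396, 23]);
translate([496, 287, 377]) cube([941, 396, 23]);
translate([496, 287, 754]) cube([941, 396, 23]);
translate([496, 287, 1131]) cube([941, 396, 23]);
translate([496, 287, 1508]) cube([941, 396, 23]);
translate([496, 287, 1885]) cube([941, 396, 23]);


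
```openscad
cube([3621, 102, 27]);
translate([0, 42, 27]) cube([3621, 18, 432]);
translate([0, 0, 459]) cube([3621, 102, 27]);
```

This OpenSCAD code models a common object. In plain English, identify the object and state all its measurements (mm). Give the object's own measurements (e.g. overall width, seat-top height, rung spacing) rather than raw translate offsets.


An I-beam lying along x, 3621 mm long. Overall section height 486 mm. Two flanges 102 mm wide (y) and 27 mm thick, one on the floor and one at the top; a web 18 mm thick runs between them, centred on the flange width.


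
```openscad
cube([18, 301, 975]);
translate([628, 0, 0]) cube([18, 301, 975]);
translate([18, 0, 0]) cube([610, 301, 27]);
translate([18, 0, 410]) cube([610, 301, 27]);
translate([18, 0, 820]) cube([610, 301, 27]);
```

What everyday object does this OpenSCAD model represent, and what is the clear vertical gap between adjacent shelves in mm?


A bookshelf. The clear shelf gap is 383 mm.

Two tall side panels with 3 horizontal boards between them — a bookshelf. The first two shelf undersides are at z = 0 and z = 410; with shelf thickness 27, the clear gap is 410 − 0 − 27 = 383 mm.


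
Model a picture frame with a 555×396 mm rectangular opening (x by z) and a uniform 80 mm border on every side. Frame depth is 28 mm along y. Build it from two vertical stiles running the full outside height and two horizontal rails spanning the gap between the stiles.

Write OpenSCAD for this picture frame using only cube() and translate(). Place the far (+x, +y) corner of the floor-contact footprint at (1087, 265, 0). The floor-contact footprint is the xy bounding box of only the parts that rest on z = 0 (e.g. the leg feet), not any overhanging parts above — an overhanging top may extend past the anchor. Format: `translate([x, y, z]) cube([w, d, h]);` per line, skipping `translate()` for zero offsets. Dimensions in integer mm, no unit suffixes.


translate([372, 237, 0]) cube([80, 28, 556]);
translate([1007, 237, 0]) cube([80, 28, 556]);
translate([452, 237, 0]) cube([555, 28, 80]);
translate([452, 237, 476]) cube([555, 28, 80]);


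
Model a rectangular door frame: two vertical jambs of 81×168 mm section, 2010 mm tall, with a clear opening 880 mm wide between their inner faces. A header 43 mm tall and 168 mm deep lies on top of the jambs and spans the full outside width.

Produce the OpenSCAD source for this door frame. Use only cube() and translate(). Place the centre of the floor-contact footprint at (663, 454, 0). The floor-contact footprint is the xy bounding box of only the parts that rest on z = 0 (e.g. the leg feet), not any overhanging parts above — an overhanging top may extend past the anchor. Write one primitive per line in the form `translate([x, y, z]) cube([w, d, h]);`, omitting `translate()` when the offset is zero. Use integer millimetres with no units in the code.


translate([142, 370, 0]) cube([81, 168, 2010]);
translate([1103, 370, 0]) cube([81, 168, 2010]);
translate([142, 370, 2010]) cube([1042, 168, 43]);


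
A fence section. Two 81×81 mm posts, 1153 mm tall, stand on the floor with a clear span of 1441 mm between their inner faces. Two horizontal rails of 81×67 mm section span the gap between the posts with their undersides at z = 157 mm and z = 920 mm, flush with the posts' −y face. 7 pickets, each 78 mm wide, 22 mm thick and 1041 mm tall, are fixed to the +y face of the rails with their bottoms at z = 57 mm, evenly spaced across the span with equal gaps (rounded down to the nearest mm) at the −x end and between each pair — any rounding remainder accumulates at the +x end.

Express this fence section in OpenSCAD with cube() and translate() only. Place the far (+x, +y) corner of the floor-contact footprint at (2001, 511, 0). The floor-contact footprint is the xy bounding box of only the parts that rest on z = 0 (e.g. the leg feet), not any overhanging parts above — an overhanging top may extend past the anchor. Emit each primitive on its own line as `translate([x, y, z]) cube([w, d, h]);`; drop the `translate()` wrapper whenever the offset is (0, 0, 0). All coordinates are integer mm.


translate([398, 430, 0]) cube([81, 81, 1153]);
translate([1920, 430, 0]) cube([81, 81, 1153]);
translate([479, 430, 157]) cube([1441, 81, 67]);
translate([479, 430, 920]) cube([1441, 81, 67]);
translate([590, 511, 57]) cube([78, 22, 1041]);
translate([779, 511, 57]) cube([78, 22, 1041]);
translate([968, 511, 57]) cube([78, 22, 1041]);
translate([1157, 511, 57]) cube([78, 22, 1041]);
translate([1346, 511, 57]) cube([78, 22, 1041]);
translate([1535, 511, 57]) cube([78, 22, 1041]);
translate([1724, 511, 57]) cube([78, 22, 1041]);


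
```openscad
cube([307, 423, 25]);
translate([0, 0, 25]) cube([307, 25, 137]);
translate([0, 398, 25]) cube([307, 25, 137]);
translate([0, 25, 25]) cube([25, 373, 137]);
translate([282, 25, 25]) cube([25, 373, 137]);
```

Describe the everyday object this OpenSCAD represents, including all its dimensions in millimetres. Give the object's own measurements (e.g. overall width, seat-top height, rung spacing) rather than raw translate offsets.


An open-topped rectangular box: outside dimensions 307×423×162 mm, with a uniform wall and base thickness of 25 mm. The base is a full 307×423 slab on the floor; four walls sit on top of the base. The front and back walls (the −y and +y sides) span the full width; the two side walls fit between them.


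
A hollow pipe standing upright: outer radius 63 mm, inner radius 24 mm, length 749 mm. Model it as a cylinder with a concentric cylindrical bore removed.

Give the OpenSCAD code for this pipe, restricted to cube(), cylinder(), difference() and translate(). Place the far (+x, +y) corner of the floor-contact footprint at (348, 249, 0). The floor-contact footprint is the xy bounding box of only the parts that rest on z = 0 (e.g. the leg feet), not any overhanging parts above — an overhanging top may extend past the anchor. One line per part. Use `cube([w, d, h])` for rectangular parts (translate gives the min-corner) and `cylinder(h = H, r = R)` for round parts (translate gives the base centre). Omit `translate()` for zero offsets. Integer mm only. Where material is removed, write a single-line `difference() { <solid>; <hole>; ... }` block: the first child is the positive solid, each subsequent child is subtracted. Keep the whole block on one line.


difference() { translate([285, 186, 0]) cylinder(h = 749, r = 63); translate([285, 186, 0]) cylinder(h = 749, r = 24); }


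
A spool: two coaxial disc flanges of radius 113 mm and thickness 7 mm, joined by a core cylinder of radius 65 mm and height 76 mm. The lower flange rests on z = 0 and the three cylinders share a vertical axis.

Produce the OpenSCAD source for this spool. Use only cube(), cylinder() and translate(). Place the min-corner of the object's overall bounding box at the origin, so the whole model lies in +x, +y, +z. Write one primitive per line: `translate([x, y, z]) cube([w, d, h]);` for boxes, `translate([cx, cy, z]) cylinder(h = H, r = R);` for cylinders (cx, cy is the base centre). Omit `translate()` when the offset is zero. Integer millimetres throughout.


translate([113, 113, 0]) cylinder(h = 7, r = 113);
translate([113, 113, 7]) cylinder(h = 76, r = 65);
translate([113, 113, 83]) cylinder(h = 7, r = 113);


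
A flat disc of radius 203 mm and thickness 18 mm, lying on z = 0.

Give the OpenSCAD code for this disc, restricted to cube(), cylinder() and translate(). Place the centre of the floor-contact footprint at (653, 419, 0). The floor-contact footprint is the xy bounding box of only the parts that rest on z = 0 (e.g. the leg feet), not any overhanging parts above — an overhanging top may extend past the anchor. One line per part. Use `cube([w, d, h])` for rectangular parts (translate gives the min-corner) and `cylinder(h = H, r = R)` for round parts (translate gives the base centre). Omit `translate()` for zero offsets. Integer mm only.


translate([653, 419, 0]) cylinder(h = 18, r = 203);


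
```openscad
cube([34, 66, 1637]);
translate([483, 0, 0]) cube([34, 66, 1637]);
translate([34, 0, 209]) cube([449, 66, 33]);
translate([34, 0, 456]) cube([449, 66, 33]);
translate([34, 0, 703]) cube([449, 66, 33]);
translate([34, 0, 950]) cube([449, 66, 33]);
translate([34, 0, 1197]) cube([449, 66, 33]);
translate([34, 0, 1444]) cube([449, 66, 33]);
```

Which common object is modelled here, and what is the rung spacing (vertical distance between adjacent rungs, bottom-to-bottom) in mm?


A ladder. The rung spacing is 247 mm.

Two tall 34×66 posts with 6 short bars between them — a ladder. Adjacent rungs sit at z = 209 and z = 456, so the spacing is 456 − 209 = 247 mm.


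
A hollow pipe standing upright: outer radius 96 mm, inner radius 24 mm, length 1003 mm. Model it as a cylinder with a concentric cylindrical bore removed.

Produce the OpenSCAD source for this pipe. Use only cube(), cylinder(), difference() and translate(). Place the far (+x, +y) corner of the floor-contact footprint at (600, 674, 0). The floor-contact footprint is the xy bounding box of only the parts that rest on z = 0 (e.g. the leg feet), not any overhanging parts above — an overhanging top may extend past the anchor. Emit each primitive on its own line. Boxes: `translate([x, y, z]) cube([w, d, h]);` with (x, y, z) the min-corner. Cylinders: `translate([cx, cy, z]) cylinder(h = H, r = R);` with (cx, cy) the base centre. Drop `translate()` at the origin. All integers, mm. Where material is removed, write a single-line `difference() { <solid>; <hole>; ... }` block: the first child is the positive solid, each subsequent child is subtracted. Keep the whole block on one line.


difference() { translate([504, 578, 0]) cylinder(h = 1003, r = 96); translate([504, 578, 0]) cylinder(h = 1003, r = 24); }


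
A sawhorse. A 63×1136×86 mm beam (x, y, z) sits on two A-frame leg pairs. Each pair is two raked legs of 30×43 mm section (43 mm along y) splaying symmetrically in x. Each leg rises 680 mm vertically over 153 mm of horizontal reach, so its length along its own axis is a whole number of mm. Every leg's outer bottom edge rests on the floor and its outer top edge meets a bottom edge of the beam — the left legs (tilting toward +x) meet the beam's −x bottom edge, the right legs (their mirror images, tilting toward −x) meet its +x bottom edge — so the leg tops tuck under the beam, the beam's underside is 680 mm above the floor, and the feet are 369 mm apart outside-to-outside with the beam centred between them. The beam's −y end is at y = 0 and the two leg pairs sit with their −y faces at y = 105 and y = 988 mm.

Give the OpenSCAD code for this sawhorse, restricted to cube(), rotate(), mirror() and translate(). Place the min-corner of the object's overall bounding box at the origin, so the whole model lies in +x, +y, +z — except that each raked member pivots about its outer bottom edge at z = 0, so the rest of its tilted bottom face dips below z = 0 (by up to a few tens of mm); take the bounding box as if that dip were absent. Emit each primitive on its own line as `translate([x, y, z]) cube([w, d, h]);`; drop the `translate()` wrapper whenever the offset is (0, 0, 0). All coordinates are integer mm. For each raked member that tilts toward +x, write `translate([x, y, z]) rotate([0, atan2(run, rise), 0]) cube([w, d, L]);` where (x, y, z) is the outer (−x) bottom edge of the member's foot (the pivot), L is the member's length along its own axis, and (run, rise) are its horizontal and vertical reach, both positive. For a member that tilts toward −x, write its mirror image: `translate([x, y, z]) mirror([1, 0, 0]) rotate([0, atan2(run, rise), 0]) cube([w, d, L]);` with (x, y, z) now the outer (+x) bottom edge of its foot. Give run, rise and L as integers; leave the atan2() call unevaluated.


// leg length = √(153² + 680²) = 697
// right-leg outer foot x = 2·153 + 63 = 369
// beam min-corner = (153, 0, 680)
translate([153, 0, 680]) cube([63, 1136, 86]);
translate([0, 105, 0]) rotate([0, atan2(153, 680), 0]) cube([30, 43, 697]);
translate([369, 105, 0]) mirror([1, 0, 0]) rotate([0, atan2(153, 680), 0]) cube([30, 43, 697]);
translate([0, 988, 0]) rotate([0, atan2(153, 680), 0]) cube([30, 43, 697]);
translate([369, 988, 0]) mirror([1, 0, 0]) rotate([0, atan2(153, 680), 0]) cube([30, 43, 697]);


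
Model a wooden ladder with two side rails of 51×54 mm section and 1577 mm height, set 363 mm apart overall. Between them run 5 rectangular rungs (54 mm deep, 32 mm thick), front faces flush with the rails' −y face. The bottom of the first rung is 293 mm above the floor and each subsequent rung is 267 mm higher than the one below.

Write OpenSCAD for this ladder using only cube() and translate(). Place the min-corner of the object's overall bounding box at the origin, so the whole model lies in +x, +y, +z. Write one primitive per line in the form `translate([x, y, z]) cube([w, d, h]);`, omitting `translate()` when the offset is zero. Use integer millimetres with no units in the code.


cube([51, 54, 1577]);
translate([312, 0, 0]) cube([51, 54, 1577]);
translate([51, 0, 293]) cube([261, 54, 32]);
translate([51, 0, 560]) cube([261, 54, 32]);
translate([51, 0, 827]) cube([261, 54, 32]);
translate([51, 0, 1094]) cube([261, 54, 32]);
translate([51, 0, 1361]) cube([261, 54, 32]);


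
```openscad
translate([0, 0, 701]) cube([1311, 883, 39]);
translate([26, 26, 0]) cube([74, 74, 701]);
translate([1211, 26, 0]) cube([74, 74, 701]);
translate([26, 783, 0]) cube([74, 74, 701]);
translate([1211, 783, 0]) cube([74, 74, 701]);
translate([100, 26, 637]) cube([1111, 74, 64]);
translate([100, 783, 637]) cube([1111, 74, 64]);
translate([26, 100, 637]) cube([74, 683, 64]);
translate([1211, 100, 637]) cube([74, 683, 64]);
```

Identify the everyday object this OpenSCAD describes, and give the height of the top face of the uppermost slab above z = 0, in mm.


A table. The table height is 740 mm.

A 1311×883×39 slab sits at z = 701 on four 74 mm square posts — a table. The top surface is at 701 + 39 = 740 mm.


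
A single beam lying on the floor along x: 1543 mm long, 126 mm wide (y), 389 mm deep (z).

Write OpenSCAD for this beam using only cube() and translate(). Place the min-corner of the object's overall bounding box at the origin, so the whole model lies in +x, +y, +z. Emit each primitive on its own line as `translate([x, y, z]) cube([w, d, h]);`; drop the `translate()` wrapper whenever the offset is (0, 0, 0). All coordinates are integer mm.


cube([1543, 126, 389]);
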